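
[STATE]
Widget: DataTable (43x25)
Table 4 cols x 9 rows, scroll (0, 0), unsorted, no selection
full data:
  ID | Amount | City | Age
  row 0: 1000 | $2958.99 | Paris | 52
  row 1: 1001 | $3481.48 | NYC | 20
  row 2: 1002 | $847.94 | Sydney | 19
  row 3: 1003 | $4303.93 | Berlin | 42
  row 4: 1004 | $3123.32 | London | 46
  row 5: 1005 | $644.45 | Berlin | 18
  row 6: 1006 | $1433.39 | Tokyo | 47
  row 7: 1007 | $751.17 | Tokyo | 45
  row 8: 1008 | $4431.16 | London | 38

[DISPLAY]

ID  │Amount  │City  │Age                   
────┼────────┼──────┼───                   
1000│$2958.99│Paris │52                    
1001│$3481.48│NYC   │20                    
1002│$847.94 │Sydney│19                    
1003│$4303.93│Berlin│42                    
1004│$3123.32│London│46                    
1005│$644.45 │Berlin│18                    
1006│$1433.39│Tokyo │47                    
1007│$751.17 │Tokyo │45                    
1008│$4431.16│London│38                    
                                           
                                           
                                           
                                           
                                           
                                           
                                           
                                           
                                           
                                           
                                           
                                           
                                           
                                           


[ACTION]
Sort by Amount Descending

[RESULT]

ID  │Amount ▼│City  │Age                   
────┼────────┼──────┼───                   
1008│$4431.16│London│38                    
1003│$4303.93│Berlin│42                    
1001│$3481.48│NYC   │20                    
1004│$3123.32│London│46                    
1000│$2958.99│Paris │52                    
1006│$1433.39│Tokyo │47                    
1002│$847.94 │Sydney│19                    
1007│$751.17 │Tokyo │45                    
1005│$644.45 │Berlin│18                    
                                           
                                           
                                           
                                           
                                           
                                           
                                           
                                           
                                           
                                           
                                           
                                           
                                           
                                           


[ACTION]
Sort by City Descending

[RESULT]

ID  │Amount  │City ▼│Age                   
────┼────────┼──────┼───                   
1006│$1433.39│Tokyo │47                    
1007│$751.17 │Tokyo │45                    
1002│$847.94 │Sydney│19                    
1000│$2958.99│Paris │52                    
1001│$3481.48│NYC   │20                    
1008│$4431.16│London│38                    
1004│$3123.32│London│46                    
1003│$4303.93│Berlin│42                    
1005│$644.45 │Berlin│18                    
                                           
                                           
                                           
                                           
                                           
                                           
                                           
                                           
                                           
                                           
                                           
                                           
                                           
                                           


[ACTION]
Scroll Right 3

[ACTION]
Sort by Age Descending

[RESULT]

ID  │Amount  │City  │Ag▼                   
────┼────────┼──────┼───                   
1000│$2958.99│Paris │52                    
1006│$1433.39│Tokyo │47                    
1004│$3123.32│London│46                    
1007│$751.17 │Tokyo │45                    
1003│$4303.93│Berlin│42                    
1008│$4431.16│London│38                    
1001│$3481.48│NYC   │20                    
1002│$847.94 │Sydney│19                    
1005│$644.45 │Berlin│18                    
                                           
                                           
                                           
                                           
                                           
                                           
                                           
                                           
                                           
                                           
                                           
                                           
                                           
                                           


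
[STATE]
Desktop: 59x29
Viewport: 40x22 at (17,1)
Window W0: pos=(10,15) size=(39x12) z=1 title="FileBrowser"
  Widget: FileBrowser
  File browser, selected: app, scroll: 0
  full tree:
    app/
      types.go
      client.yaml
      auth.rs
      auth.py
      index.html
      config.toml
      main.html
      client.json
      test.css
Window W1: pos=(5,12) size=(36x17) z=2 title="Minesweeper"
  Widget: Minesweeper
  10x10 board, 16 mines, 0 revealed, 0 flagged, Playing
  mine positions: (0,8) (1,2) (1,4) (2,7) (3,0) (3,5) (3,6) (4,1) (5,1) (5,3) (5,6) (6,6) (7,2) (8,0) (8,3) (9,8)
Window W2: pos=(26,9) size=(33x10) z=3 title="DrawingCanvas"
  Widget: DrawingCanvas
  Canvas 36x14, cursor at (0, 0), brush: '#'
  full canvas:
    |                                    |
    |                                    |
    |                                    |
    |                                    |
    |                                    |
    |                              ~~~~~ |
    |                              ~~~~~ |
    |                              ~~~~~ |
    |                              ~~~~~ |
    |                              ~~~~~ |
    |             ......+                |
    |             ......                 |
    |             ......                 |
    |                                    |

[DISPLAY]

                                        
                                        
                                        
                                        
                                        
                                        
                                        
                                        
         ┏━━━━━━━━━━━━━━━━━━━━━━━━━━━━━━
         ┃ DrawingCanvas                
         ┠──────────────────────────────
━━━━━━━━━┃+                             
r        ┃                              
─────────┃                              
         ┃                              
         ┃                              
         ┃                              
         ┗━━━━━━━━━━━━━━━━━━━━━━━━━━━━━━
                       ┃       ┃        
                       ┃       ┃        
                       ┃       ┃        
                       ┃       ┃        


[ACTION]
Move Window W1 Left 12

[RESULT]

                                        
                                        
                                        
                                        
                                        
                                        
                                        
                                        
         ┏━━━━━━━━━━━━━━━━━━━━━━━━━━━━━━
         ┃ DrawingCanvas                
         ┠──────────────────────────────
━━━━━━━━━┃+                             
         ┃                              
─────────┃                              
         ┃                              
         ┃                              
         ┃                              
         ┗━━━━━━━━━━━━━━━━━━━━━━━━━━━━━━
                  ┃            ┃        
                  ┃            ┃        
                  ┃            ┃        
                  ┃            ┃        


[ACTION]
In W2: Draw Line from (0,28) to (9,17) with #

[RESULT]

                                        
                                        
                                        
                                        
                                        
                                        
                                        
                                        
         ┏━━━━━━━━━━━━━━━━━━━━━━━━━━━━━━
         ┃ DrawingCanvas                
         ┠──────────────────────────────
━━━━━━━━━┃+                           # 
         ┃                           #  
─────────┃                         ##   
         ┃                        #     
         ┃                       #      
         ┃                      #       
         ┗━━━━━━━━━━━━━━━━━━━━━━━━━━━━━━
                  ┃            ┃        
                  ┃            ┃        
                  ┃            ┃        
                  ┃            ┃        


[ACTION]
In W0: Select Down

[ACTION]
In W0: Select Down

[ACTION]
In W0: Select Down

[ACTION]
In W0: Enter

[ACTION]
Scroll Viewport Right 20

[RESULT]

                                        
                                        
                                        
                                        
                                        
                                        
                                        
                                        
       ┏━━━━━━━━━━━━━━━━━━━━━━━━━━━━━━━┓
       ┃ DrawingCanvas                 ┃
       ┠───────────────────────────────┨
━━━━━━━┃+                           #  ┃
       ┃                           #   ┃
───────┃                         ##    ┃
       ┃                        #      ┃
       ┃                       #       ┃
       ┃                      #       ~┃
       ┗━━━━━━━━━━━━━━━━━━━━━━━━━━━━━━━┛
                ┃            ┃          
                ┃            ┃          
                ┃            ┃          
                ┃            ┃          


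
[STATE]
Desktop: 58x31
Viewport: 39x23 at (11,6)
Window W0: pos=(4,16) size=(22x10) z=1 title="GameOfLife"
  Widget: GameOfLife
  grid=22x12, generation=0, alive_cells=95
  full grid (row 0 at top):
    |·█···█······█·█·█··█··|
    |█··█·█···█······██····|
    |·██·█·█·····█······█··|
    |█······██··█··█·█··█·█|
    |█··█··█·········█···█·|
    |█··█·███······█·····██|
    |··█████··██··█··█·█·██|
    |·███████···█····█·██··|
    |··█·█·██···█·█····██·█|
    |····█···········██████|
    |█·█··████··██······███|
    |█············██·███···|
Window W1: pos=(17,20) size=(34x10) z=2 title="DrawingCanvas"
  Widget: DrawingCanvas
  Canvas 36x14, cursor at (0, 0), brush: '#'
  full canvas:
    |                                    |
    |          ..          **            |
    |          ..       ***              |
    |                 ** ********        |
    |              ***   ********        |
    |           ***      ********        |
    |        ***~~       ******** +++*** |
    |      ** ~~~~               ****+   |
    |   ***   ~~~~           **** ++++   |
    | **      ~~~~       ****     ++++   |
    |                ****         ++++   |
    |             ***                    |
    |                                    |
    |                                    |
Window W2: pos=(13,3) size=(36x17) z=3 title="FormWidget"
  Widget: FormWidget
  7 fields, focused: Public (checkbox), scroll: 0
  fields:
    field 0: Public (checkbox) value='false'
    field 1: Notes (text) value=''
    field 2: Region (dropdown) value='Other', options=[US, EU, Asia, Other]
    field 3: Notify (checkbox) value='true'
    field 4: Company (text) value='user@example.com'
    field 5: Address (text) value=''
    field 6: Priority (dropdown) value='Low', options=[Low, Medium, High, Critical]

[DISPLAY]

  ┃> Public:     [ ]                 ┃ 
  ┃  Notes:      [                  ]┃ 
  ┃  Region:     [Other            ▼]┃ 
  ┃  Notify:     [x]                 ┃ 
  ┃  Company:    [user@example.com  ]┃ 
  ┃  Address:    [                  ]┃ 
  ┃  Priority:   [Low              ▼]┃ 
  ┃                                  ┃ 
  ┃                                  ┃ 
  ┃                                  ┃ 
━━┃                                  ┃ 
fL┃                                  ┃ 
──┃                                  ┃ 
  ┗━━━━━━━━━━━━━━━━━━━━━━━━━━━━━━━━━━┛ 
██··█·┏━━━━━━━━━━━━━━━━━━━━━━━━━━━━━━━━
······┃ DrawingCanvas                  
█·····┠────────────────────────────────
··██··┃+                               
█···█·┃          ..          **        
━━━━━━┃          ..       ***          
      ┃                 ** ********    
      ┃              ***   ********    
      ┃           ***      ********    


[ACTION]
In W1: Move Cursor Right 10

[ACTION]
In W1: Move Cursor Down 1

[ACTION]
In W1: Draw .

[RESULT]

  ┃> Public:     [ ]                 ┃ 
  ┃  Notes:      [                  ]┃ 
  ┃  Region:     [Other            ▼]┃ 
  ┃  Notify:     [x]                 ┃ 
  ┃  Company:    [user@example.com  ]┃ 
  ┃  Address:    [                  ]┃ 
  ┃  Priority:   [Low              ▼]┃ 
  ┃                                  ┃ 
  ┃                                  ┃ 
  ┃                                  ┃ 
━━┃                                  ┃ 
fL┃                                  ┃ 
──┃                                  ┃ 
  ┗━━━━━━━━━━━━━━━━━━━━━━━━━━━━━━━━━━┛ 
██··█·┏━━━━━━━━━━━━━━━━━━━━━━━━━━━━━━━━
······┃ DrawingCanvas                  
█·····┠────────────────────────────────
··██··┃                                
█···█·┃          ..          **        
━━━━━━┃          ..       ***          
      ┃                 ** ********    
      ┃              ***   ********    
      ┃           ***      ********    


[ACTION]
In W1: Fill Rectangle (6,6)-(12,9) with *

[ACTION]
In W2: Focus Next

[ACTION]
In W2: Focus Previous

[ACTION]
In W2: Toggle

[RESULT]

  ┃> Public:     [x]                 ┃ 
  ┃  Notes:      [                  ]┃ 
  ┃  Region:     [Other            ▼]┃ 
  ┃  Notify:     [x]                 ┃ 
  ┃  Company:    [user@example.com  ]┃ 
  ┃  Address:    [                  ]┃ 
  ┃  Priority:   [Low              ▼]┃ 
  ┃                                  ┃ 
  ┃                                  ┃ 
  ┃                                  ┃ 
━━┃                                  ┃ 
fL┃                                  ┃ 
──┃                                  ┃ 
  ┗━━━━━━━━━━━━━━━━━━━━━━━━━━━━━━━━━━┛ 
██··█·┏━━━━━━━━━━━━━━━━━━━━━━━━━━━━━━━━
······┃ DrawingCanvas                  
█·····┠────────────────────────────────
··██··┃                                
█···█·┃          ..          **        
━━━━━━┃          ..       ***          
      ┃                 ** ********    
      ┃              ***   ********    
      ┃           ***      ********    


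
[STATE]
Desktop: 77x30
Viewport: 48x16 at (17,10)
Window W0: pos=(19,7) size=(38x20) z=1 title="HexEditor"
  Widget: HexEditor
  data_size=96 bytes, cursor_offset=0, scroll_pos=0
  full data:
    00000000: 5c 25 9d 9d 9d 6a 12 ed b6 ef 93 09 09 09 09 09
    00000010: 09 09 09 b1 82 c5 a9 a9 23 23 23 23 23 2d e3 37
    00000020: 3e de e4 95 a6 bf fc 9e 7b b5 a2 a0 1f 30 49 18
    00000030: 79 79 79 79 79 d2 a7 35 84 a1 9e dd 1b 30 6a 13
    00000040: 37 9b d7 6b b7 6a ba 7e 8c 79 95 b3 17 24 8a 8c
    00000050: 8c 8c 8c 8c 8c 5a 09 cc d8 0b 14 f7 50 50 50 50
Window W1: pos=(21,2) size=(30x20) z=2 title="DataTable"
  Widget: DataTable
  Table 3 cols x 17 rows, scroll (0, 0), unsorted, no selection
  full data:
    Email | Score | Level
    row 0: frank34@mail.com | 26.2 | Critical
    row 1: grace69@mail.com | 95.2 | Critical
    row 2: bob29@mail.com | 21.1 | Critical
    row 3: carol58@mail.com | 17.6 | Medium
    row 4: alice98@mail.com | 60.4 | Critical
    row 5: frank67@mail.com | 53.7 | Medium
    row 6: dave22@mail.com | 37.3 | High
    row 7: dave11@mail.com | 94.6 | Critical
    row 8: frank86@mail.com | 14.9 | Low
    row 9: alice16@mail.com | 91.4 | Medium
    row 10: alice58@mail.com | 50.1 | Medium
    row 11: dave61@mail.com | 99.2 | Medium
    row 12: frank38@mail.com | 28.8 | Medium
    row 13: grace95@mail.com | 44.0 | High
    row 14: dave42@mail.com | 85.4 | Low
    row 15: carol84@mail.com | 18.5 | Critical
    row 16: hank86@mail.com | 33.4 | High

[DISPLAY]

  ┃0┃carol58@mail.com│17.6 │Mediu┃ed  b┃        
  ┃0┃alice98@mail.com│60.4 │Criti┃a9  2┃        
  ┃0┃frank67@mail.com│53.7 │Mediu┃9e  7┃        
  ┃0┃dave22@mail.com │37.3 │High ┃35  8┃        
  ┃0┃dave11@mail.com │94.6 │Criti┃7e  8┃        
  ┃0┃frank86@mail.com│14.9 │Low  ┃cc  d┃        
  ┃ ┃alice16@mail.com│91.4 │Mediu┃     ┃        
  ┃ ┃alice58@mail.com│50.1 │Mediu┃     ┃        
  ┃ ┃dave61@mail.com │99.2 │Mediu┃     ┃        
  ┃ ┃frank38@mail.com│28.8 │Mediu┃     ┃        
  ┃ ┃grace95@mail.com│44.0 │High ┃     ┃        
  ┃ ┗━━━━━━━━━━━━━━━━━━━━━━━━━━━━┛     ┃        
  ┃                                    ┃        
  ┃                                    ┃        
  ┃                                    ┃        
  ┃                                    ┃        


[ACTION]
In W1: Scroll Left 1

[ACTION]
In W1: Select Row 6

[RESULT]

  ┃0┃carol58@mail.com│17.6 │Mediu┃ed  b┃        
  ┃0┃alice98@mail.com│60.4 │Criti┃a9  2┃        
  ┃0┃frank67@mail.com│53.7 │Mediu┃9e  7┃        
  ┃0┃>ave22@mail.com │37.3 │High ┃35  8┃        
  ┃0┃dave11@mail.com │94.6 │Criti┃7e  8┃        
  ┃0┃frank86@mail.com│14.9 │Low  ┃cc  d┃        
  ┃ ┃alice16@mail.com│91.4 │Mediu┃     ┃        
  ┃ ┃alice58@mail.com│50.1 │Mediu┃     ┃        
  ┃ ┃dave61@mail.com │99.2 │Mediu┃     ┃        
  ┃ ┃frank38@mail.com│28.8 │Mediu┃     ┃        
  ┃ ┃grace95@mail.com│44.0 │High ┃     ┃        
  ┃ ┗━━━━━━━━━━━━━━━━━━━━━━━━━━━━┛     ┃        
  ┃                                    ┃        
  ┃                                    ┃        
  ┃                                    ┃        
  ┃                                    ┃        


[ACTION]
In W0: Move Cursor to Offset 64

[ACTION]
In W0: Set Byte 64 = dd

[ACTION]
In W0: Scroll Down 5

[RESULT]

  ┃0┃carol58@mail.com│17.6 │Mediu┃cc  d┃        
  ┃ ┃alice98@mail.com│60.4 │Criti┃     ┃        
  ┃ ┃frank67@mail.com│53.7 │Mediu┃     ┃        
  ┃ ┃>ave22@mail.com │37.3 │High ┃     ┃        
  ┃ ┃dave11@mail.com │94.6 │Criti┃     ┃        
  ┃ ┃frank86@mail.com│14.9 │Low  ┃     ┃        
  ┃ ┃alice16@mail.com│91.4 │Mediu┃     ┃        
  ┃ ┃alice58@mail.com│50.1 │Mediu┃     ┃        
  ┃ ┃dave61@mail.com │99.2 │Mediu┃     ┃        
  ┃ ┃frank38@mail.com│28.8 │Mediu┃     ┃        
  ┃ ┃grace95@mail.com│44.0 │High ┃     ┃        
  ┃ ┗━━━━━━━━━━━━━━━━━━━━━━━━━━━━┛     ┃        
  ┃                                    ┃        
  ┃                                    ┃        
  ┃                                    ┃        
  ┃                                    ┃        


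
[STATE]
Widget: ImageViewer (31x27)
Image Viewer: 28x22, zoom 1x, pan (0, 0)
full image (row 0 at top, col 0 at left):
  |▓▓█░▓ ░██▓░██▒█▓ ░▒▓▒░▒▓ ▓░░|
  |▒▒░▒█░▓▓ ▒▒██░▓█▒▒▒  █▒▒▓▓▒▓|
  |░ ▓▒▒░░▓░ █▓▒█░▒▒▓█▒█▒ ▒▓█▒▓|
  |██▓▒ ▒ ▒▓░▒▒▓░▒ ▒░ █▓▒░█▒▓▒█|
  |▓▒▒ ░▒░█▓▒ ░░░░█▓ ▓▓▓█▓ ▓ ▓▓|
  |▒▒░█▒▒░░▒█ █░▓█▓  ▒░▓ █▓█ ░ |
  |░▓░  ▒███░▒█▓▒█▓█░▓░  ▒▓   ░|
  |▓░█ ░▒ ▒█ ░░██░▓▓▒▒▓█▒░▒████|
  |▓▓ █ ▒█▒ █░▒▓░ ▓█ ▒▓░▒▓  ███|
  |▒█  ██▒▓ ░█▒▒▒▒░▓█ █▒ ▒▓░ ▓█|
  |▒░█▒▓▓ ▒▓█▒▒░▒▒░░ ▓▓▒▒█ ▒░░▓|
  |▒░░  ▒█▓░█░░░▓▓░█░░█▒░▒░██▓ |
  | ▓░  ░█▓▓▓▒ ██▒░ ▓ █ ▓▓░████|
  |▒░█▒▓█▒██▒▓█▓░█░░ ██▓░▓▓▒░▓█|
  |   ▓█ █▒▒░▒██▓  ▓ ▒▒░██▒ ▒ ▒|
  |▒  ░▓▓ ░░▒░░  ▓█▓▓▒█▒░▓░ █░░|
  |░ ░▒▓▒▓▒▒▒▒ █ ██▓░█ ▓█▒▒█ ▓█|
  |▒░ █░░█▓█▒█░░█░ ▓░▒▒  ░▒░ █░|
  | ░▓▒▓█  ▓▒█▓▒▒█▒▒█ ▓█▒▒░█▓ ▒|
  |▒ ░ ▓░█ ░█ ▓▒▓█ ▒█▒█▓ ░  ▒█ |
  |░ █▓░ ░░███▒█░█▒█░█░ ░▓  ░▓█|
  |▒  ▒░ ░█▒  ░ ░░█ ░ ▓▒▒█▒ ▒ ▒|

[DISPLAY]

▓▓█░▓ ░██▓░██▒█▓ ░▒▓▒░▒▓ ▓░░   
▒▒░▒█░▓▓ ▒▒██░▓█▒▒▒  █▒▒▓▓▒▓   
░ ▓▒▒░░▓░ █▓▒█░▒▒▓█▒█▒ ▒▓█▒▓   
██▓▒ ▒ ▒▓░▒▒▓░▒ ▒░ █▓▒░█▒▓▒█   
▓▒▒ ░▒░█▓▒ ░░░░█▓ ▓▓▓█▓ ▓ ▓▓   
▒▒░█▒▒░░▒█ █░▓█▓  ▒░▓ █▓█ ░    
░▓░  ▒███░▒█▓▒█▓█░▓░  ▒▓   ░   
▓░█ ░▒ ▒█ ░░██░▓▓▒▒▓█▒░▒████   
▓▓ █ ▒█▒ █░▒▓░ ▓█ ▒▓░▒▓  ███   
▒█  ██▒▓ ░█▒▒▒▒░▓█ █▒ ▒▓░ ▓█   
▒░█▒▓▓ ▒▓█▒▒░▒▒░░ ▓▓▒▒█ ▒░░▓   
▒░░  ▒█▓░█░░░▓▓░█░░█▒░▒░██▓    
 ▓░  ░█▓▓▓▒ ██▒░ ▓ █ ▓▓░████   
▒░█▒▓█▒██▒▓█▓░█░░ ██▓░▓▓▒░▓█   
   ▓█ █▒▒░▒██▓  ▓ ▒▒░██▒ ▒ ▒   
▒  ░▓▓ ░░▒░░  ▓█▓▓▒█▒░▓░ █░░   
░ ░▒▓▒▓▒▒▒▒ █ ██▓░█ ▓█▒▒█ ▓█   
▒░ █░░█▓█▒█░░█░ ▓░▒▒  ░▒░ █░   
 ░▓▒▓█  ▓▒█▓▒▒█▒▒█ ▓█▒▒░█▓ ▒   
▒ ░ ▓░█ ░█ ▓▒▓█ ▒█▒█▓ ░  ▒█    
░ █▓░ ░░███▒█░█▒█░█░ ░▓  ░▓█   
▒  ▒░ ░█▒  ░ ░░█ ░ ▓▒▒█▒ ▒ ▒   
                               
                               
                               
                               
                               


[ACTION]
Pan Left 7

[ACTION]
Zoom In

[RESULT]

▓▓▓▓██░░▓▓  ░░████▓▓░░████▒▒██▓
▓▓▓▓██░░▓▓  ░░████▓▓░░████▒▒██▓
▒▒▒▒░░▒▒██░░▓▓▓▓  ▒▒▒▒████░░▓▓█
▒▒▒▒░░▒▒██░░▓▓▓▓  ▒▒▒▒████░░▓▓█
░░  ▓▓▒▒▒▒░░░░▓▓░░  ██▓▓▒▒██░░▒
░░  ▓▓▒▒▒▒░░░░▓▓░░  ██▓▓▒▒██░░▒
████▓▓▒▒  ▒▒  ▒▒▓▓░░▒▒▒▒▓▓░░▒▒ 
████▓▓▒▒  ▒▒  ▒▒▓▓░░▒▒▒▒▓▓░░▒▒ 
▓▓▒▒▒▒  ░░▒▒░░██▓▓▒▒  ░░░░░░░░█
▓▓▒▒▒▒  ░░▒▒░░██▓▓▒▒  ░░░░░░░░█
▒▒▒▒░░██▒▒▒▒░░░░▒▒██  ██░░▓▓██▓
▒▒▒▒░░██▒▒▒▒░░░░▒▒██  ██░░▓▓██▓
░░▓▓░░    ▒▒██████░░▒▒██▓▓▒▒██▓
░░▓▓░░    ▒▒██████░░▒▒██▓▓▒▒██▓
▓▓░░██  ░░▒▒  ▒▒██  ░░░░████░░▓
▓▓░░██  ░░▒▒  ▒▒██  ░░░░████░░▓
▓▓▓▓  ██  ▒▒██▒▒  ██░░▒▒▓▓░░  ▓
▓▓▓▓  ██  ▒▒██▒▒  ██░░▒▒▓▓░░  ▓
▒▒██    ████▒▒▓▓  ░░██▒▒▒▒▒▒▒▒░
▒▒██    ████▒▒▓▓  ░░██▒▒▒▒▒▒▒▒░
▒▒░░██▒▒▓▓▓▓  ▒▒▓▓██▒▒▒▒░░▒▒▒▒░
▒▒░░██▒▒▓▓▓▓  ▒▒▓▓██▒▒▒▒░░▒▒▒▒░
▒▒░░░░    ▒▒██▓▓░░██░░░░░░▓▓▓▓░
▒▒░░░░    ▒▒██▓▓░░██░░░░░░▓▓▓▓░
  ▓▓░░    ░░██▓▓▓▓▓▓▒▒  ████▒▒░
  ▓▓░░    ░░██▓▓▓▓▓▓▒▒  ████▒▒░
▒▒░░██▒▒▓▓██▒▒████▒▒▓▓██▓▓░░██░


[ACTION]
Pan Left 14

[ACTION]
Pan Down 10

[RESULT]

▒▒▒▒░░██▒▒▒▒░░░░▒▒██  ██░░▓▓██▓
▒▒▒▒░░██▒▒▒▒░░░░▒▒██  ██░░▓▓██▓
░░▓▓░░    ▒▒██████░░▒▒██▓▓▒▒██▓
░░▓▓░░    ▒▒██████░░▒▒██▓▓▒▒██▓
▓▓░░██  ░░▒▒  ▒▒██  ░░░░████░░▓
▓▓░░██  ░░▒▒  ▒▒██  ░░░░████░░▓
▓▓▓▓  ██  ▒▒██▒▒  ██░░▒▒▓▓░░  ▓
▓▓▓▓  ██  ▒▒██▒▒  ██░░▒▒▓▓░░  ▓
▒▒██    ████▒▒▓▓  ░░██▒▒▒▒▒▒▒▒░
▒▒██    ████▒▒▓▓  ░░██▒▒▒▒▒▒▒▒░
▒▒░░██▒▒▓▓▓▓  ▒▒▓▓██▒▒▒▒░░▒▒▒▒░
▒▒░░██▒▒▓▓▓▓  ▒▒▓▓██▒▒▒▒░░▒▒▒▒░
▒▒░░░░    ▒▒██▓▓░░██░░░░░░▓▓▓▓░
▒▒░░░░    ▒▒██▓▓░░██░░░░░░▓▓▓▓░
  ▓▓░░    ░░██▓▓▓▓▓▓▒▒  ████▒▒░
  ▓▓░░    ░░██▓▓▓▓▓▓▒▒  ████▒▒░
▒▒░░██▒▒▓▓██▒▒████▒▒▓▓██▓▓░░██░
▒▒░░██▒▒▓▓██▒▒████▒▒▓▓██▓▓░░██░
      ▓▓██  ██▒▒▒▒░░▒▒████▓▓   
      ▓▓██  ██▒▒▒▒░░▒▒████▓▓   
▒▒    ░░▓▓▓▓  ░░░░▒▒░░░░    ▓▓█
▒▒    ░░▓▓▓▓  ░░░░▒▒░░░░    ▓▓█
░░  ░░▒▒▓▓▒▒▓▓▒▒▒▒▒▒▒▒  ██  ███
░░  ░░▒▒▓▓▒▒▓▓▒▒▒▒▒▒▒▒  ██  ███
▒▒░░  ██░░░░██▓▓██▒▒██░░░░██░░ 
▒▒░░  ██░░░░██▓▓██▒▒██░░░░██░░ 
  ░░▓▓▒▒▓▓██    ▓▓▒▒██▓▓▒▒▒▒██▒


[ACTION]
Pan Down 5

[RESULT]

▓▓░░██  ░░▒▒  ▒▒██  ░░░░████░░▓
▓▓▓▓  ██  ▒▒██▒▒  ██░░▒▒▓▓░░  ▓
▓▓▓▓  ██  ▒▒██▒▒  ██░░▒▒▓▓░░  ▓
▒▒██    ████▒▒▓▓  ░░██▒▒▒▒▒▒▒▒░
▒▒██    ████▒▒▓▓  ░░██▒▒▒▒▒▒▒▒░
▒▒░░██▒▒▓▓▓▓  ▒▒▓▓██▒▒▒▒░░▒▒▒▒░
▒▒░░██▒▒▓▓▓▓  ▒▒▓▓██▒▒▒▒░░▒▒▒▒░
▒▒░░░░    ▒▒██▓▓░░██░░░░░░▓▓▓▓░
▒▒░░░░    ▒▒██▓▓░░██░░░░░░▓▓▓▓░
  ▓▓░░    ░░██▓▓▓▓▓▓▒▒  ████▒▒░
  ▓▓░░    ░░██▓▓▓▓▓▓▒▒  ████▒▒░
▒▒░░██▒▒▓▓██▒▒████▒▒▓▓██▓▓░░██░
▒▒░░██▒▒▓▓██▒▒████▒▒▓▓██▓▓░░██░
      ▓▓██  ██▒▒▒▒░░▒▒████▓▓   
      ▓▓██  ██▒▒▒▒░░▒▒████▓▓   
▒▒    ░░▓▓▓▓  ░░░░▒▒░░░░    ▓▓█
▒▒    ░░▓▓▓▓  ░░░░▒▒░░░░    ▓▓█
░░  ░░▒▒▓▓▒▒▓▓▒▒▒▒▒▒▒▒  ██  ███
░░  ░░▒▒▓▓▒▒▓▓▒▒▒▒▒▒▒▒  ██  ███
▒▒░░  ██░░░░██▓▓██▒▒██░░░░██░░ 
▒▒░░  ██░░░░██▓▓██▒▒██░░░░██░░ 
  ░░▓▓▒▒▓▓██    ▓▓▒▒██▓▓▒▒▒▒██▒
  ░░▓▓▒▒▓▓██    ▓▓▒▒██▓▓▒▒▒▒██▒
▒▒  ░░  ▓▓░░██  ░░██  ▓▓▒▒▓▓██ 
▒▒  ░░  ▓▓░░██  ░░██  ▓▓▒▒▓▓██ 
░░  ██▓▓░░  ░░░░██████▒▒██░░██▒
░░  ██▓▓░░  ░░░░██████▒▒██░░██▒


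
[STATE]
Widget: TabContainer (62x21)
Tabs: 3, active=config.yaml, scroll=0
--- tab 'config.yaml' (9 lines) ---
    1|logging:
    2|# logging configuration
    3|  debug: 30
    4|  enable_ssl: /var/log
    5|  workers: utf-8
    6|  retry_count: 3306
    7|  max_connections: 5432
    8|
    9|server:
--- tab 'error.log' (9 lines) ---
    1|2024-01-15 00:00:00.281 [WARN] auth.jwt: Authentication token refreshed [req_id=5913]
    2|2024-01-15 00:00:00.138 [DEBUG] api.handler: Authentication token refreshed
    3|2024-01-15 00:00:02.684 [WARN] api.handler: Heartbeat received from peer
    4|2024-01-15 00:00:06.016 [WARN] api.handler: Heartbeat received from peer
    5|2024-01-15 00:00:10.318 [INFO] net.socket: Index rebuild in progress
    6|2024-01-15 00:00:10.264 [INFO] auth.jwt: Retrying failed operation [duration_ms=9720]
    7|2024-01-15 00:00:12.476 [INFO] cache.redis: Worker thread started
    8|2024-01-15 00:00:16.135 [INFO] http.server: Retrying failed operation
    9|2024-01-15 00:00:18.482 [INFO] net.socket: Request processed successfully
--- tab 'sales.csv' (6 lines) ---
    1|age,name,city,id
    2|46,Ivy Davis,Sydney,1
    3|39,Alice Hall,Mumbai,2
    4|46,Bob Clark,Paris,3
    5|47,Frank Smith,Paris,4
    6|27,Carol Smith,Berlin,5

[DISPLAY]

[config.yaml]│ error.log │ sales.csv                          
──────────────────────────────────────────────────────────────
logging:                                                      
# logging configuration                                       
  debug: 30                                                   
  enable_ssl: /var/log                                        
  workers: utf-8                                              
  retry_count: 3306                                           
  max_connections: 5432                                       
                                                              
server:                                                       
                                                              
                                                              
                                                              
                                                              
                                                              
                                                              
                                                              
                                                              
                                                              
                                                              


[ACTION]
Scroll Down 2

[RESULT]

[config.yaml]│ error.log │ sales.csv                          
──────────────────────────────────────────────────────────────
  debug: 30                                                   
  enable_ssl: /var/log                                        
  workers: utf-8                                              
  retry_count: 3306                                           
  max_connections: 5432                                       
                                                              
server:                                                       
                                                              
                                                              
                                                              
                                                              
                                                              
                                                              
                                                              
                                                              
                                                              
                                                              
                                                              
                                                              


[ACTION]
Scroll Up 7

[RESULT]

[config.yaml]│ error.log │ sales.csv                          
──────────────────────────────────────────────────────────────
logging:                                                      
# logging configuration                                       
  debug: 30                                                   
  enable_ssl: /var/log                                        
  workers: utf-8                                              
  retry_count: 3306                                           
  max_connections: 5432                                       
                                                              
server:                                                       
                                                              
                                                              
                                                              
                                                              
                                                              
                                                              
                                                              
                                                              
                                                              
                                                              


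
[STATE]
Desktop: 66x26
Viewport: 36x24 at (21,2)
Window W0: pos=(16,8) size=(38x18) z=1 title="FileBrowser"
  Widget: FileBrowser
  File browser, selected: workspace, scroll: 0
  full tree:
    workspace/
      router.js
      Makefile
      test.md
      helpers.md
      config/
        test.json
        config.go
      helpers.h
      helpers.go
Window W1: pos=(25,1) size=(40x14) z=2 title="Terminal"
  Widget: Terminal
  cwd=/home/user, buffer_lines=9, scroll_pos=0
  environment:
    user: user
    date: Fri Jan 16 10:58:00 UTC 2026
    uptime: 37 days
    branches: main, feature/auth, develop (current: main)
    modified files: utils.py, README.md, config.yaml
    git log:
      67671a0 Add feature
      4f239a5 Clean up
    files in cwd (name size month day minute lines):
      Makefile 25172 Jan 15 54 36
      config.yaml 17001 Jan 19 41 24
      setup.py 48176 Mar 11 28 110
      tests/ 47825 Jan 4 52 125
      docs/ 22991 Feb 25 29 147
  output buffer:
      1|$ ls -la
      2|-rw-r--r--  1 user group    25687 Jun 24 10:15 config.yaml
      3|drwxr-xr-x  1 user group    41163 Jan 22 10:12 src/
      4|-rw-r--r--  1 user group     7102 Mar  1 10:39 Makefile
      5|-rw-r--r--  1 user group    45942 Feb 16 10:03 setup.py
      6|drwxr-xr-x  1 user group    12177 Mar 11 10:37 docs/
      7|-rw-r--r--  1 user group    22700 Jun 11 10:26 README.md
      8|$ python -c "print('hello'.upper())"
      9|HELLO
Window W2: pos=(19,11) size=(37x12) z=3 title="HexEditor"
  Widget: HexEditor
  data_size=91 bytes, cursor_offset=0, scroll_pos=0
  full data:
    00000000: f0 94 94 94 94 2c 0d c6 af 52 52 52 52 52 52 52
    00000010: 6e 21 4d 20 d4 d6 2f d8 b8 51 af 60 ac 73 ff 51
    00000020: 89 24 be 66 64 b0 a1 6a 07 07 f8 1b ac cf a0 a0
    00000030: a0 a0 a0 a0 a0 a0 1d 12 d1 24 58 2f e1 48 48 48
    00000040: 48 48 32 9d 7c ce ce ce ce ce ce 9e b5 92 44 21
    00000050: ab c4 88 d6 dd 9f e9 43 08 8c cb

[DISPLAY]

    ┃ Terminal                      
    ┠───────────────────────────────
    ┃$ ls -la                       
    ┃-rw-r--r--  1 user group    256
    ┃drwxr-xr-x  1 user group    411
    ┃-rw-r--r--  1 user group     71
━━━━┃-rw-r--r--  1 user group    459
eBro┃drwxr-xr-x  1 user group    121
────┃-rw-r--r--  1 user group    227
━━━━━━━━━━━━━━━━━━━━━━━━━━━━━━━━━━┓e
HexEditor                         ┃ 
──────────────────────────────────┨ 
0000000  F0 94 94 94 94 2c 0d c6  ┃━
0000010  6e 21 4d 20 d4 d6 2f d8  ┃ 
0000020  89 24 be 66 64 b0 a1 6a  ┃ 
0000030  a0 a0 a0 a0 a0 a0 1d 12  ┃ 
0000040  48 48 32 9d 7c ce ce ce  ┃ 
0000050  ab c4 88 d6 dd 9f e9 43  ┃ 
                                  ┃ 
                                  ┃ 
━━━━━━━━━━━━━━━━━━━━━━━━━━━━━━━━━━┛ 
                                ┃   
                                ┃   
━━━━━━━━━━━━━━━━━━━━━━━━━━━━━━━━┛   


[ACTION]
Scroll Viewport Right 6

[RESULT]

Terminal                            
────────────────────────────────────
 ls -la                             
rw-r--r--  1 user group    25687 Jun
rwxr-xr-x  1 user group    41163 Jan
rw-r--r--  1 user group     7102 Mar
rw-r--r--  1 user group    45942 Feb
rwxr-xr-x  1 user group    12177 Mar
rw-r--r--  1 user group    22700 Jun
━━━━━━━━━━━━━━━━━━━━━━━━━━━━┓er())" 
tor                         ┃       
────────────────────────────┨       
0  F0 94 94 94 94 2c 0d c6  ┃━━━━━━━
0  6e 21 4d 20 d4 d6 2f d8  ┃       
0  89 24 be 66 64 b0 a1 6a  ┃       
0  a0 a0 a0 a0 a0 a0 1d 12  ┃       
0  48 48 32 9d 7c ce ce ce  ┃       
0  ab c4 88 d6 dd 9f e9 43  ┃       
                            ┃       
                            ┃       
━━━━━━━━━━━━━━━━━━━━━━━━━━━━┛       
                          ┃         
                          ┃         
━━━━━━━━━━━━━━━━━━━━━━━━━━┛         


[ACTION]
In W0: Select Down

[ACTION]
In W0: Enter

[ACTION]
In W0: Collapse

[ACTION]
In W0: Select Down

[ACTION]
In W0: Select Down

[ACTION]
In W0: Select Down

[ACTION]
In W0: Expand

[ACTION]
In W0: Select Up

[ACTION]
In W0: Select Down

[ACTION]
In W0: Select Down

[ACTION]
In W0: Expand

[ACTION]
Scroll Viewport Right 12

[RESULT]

minal                             ┃ 
──────────────────────────────────┨ 
 -la                              ┃ 
r--r--  1 user group    25687 Jun ┃ 
r-xr-x  1 user group    41163 Jan ┃ 
r--r--  1 user group     7102 Mar ┃ 
r--r--  1 user group    45942 Feb ┃ 
r-xr-x  1 user group    12177 Mar ┃ 
r--r--  1 user group    22700 Jun ┃ 
━━━━━━━━━━━━━━━━━━━━━━━━━┓er())"  ┃ 
                         ┃        ┃ 
─────────────────────────┨        ┃ 
F0 94 94 94 94 2c 0d c6  ┃━━━━━━━━┛ 
6e 21 4d 20 d4 d6 2f d8  ┃          
89 24 be 66 64 b0 a1 6a  ┃          
a0 a0 a0 a0 a0 a0 1d 12  ┃          
48 48 32 9d 7c ce ce ce  ┃          
ab c4 88 d6 dd 9f e9 43  ┃          
                         ┃          
                         ┃          
━━━━━━━━━━━━━━━━━━━━━━━━━┛          
                       ┃            
                       ┃            
━━━━━━━━━━━━━━━━━━━━━━━┛            
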